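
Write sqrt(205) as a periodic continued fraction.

[14; (3, 6, 1, 4, 1, 6, 3, 28)]

Write x_i = (sqrt(205) + m_i)/d_i with (m_0, d_0) = (0, 1). a_0 = floor(sqrt(205)) = 14, since 14^2 = 196 <= 205 < 225 = 15^2.
Iterate m_{i+1} = d_i*a_i - m_i, d_{i+1} = (205 - m_{i+1}^2)/d_i, a_{i+1} = floor((a_0 + m_{i+1})/d_{i+1}):
  m_1 = 1*14 - 0 = 14, d_1 = (205 - 14^2)/1 = 9/1 = 9, a_1 = floor((14 + 14)/9) = 3.
  m_2 = 9*3 - 14 = 13, d_2 = (205 - 13^2)/9 = 36/9 = 4, a_2 = floor((14 + 13)/4) = 6.
  m_3 = 4*6 - 13 = 11, d_3 = (205 - 11^2)/4 = 84/4 = 21, a_3 = floor((14 + 11)/21) = 1.
  m_4 = 21*1 - 11 = 10, d_4 = (205 - 10^2)/21 = 105/21 = 5, a_4 = floor((14 + 10)/5) = 4.
  m_5 = 5*4 - 10 = 10, d_5 = (205 - 10^2)/5 = 105/5 = 21, a_5 = floor((14 + 10)/21) = 1.
  m_6 = 21*1 - 10 = 11, d_6 = (205 - 11^2)/21 = 84/21 = 4, a_6 = floor((14 + 11)/4) = 6.
  m_7 = 4*6 - 11 = 13, d_7 = (205 - 13^2)/4 = 36/4 = 9, a_7 = floor((14 + 13)/9) = 3.
  m_8 = 9*3 - 13 = 14, d_8 = (205 - 14^2)/9 = 9/9 = 1, a_8 = floor((14 + 14)/1) = 28.
  m_9 = 1*28 - 14 = 14, d_9 = (205 - 14^2)/1 = 9/1 = 9: (m_9, d_9) = (m_1, d_1) = (14, 9), so from here the quotients repeat a_1, ..., a_8; the period length is 8.
Hence the expansion of sqrt(205) is a_0 = 14 followed by the repeating block 3, 6, 1, 4, 1, 6, 3, 28 (period 8).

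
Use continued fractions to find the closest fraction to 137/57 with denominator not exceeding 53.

125/52

Expand x = 137/57 as a continued fraction with the Euclidean algorithm:
  137 = 2*57 + 23, so a_0 = 2.
  57 = 2*23 + 11, so a_1 = 2.
  23 = 2*11 + 1, so a_2 = 2.
  11 = 11*1 + 0, so a_3 = 11.
so x = [2; 2, 2, 11].
Convergents (p_i = a_i*p_{i-1} + p_{i-2}, q_i = a_i*q_{i-1} + q_{i-2} with p_{-2}=0, p_{-1}=1, q_{-2}=1, q_{-1}=0), until the denominator exceeds 53:
  i=0: a_0=2, p_0 = 2*1 + 0 = 2, q_0 = 2*0 + 1 = 1.
  i=1: a_1=2, p_1 = 2*2 + 1 = 5, q_1 = 2*1 + 0 = 2.
  i=2: a_2=2, p_2 = 2*5 + 2 = 12, q_2 = 2*2 + 1 = 5.
  i=3: a_3=11, p_3 = 11*12 + 5 = 137, q_3 = 11*5 + 2 = 57.
q_3 = 57 > 53, so the last convergent with denominator <= 53 is p_2/q_2 = 12/5.
The closest fraction with denominator <= 53 is either p_2/q_2 or the intermediate fraction (k*p_2 + p_1)/(k*q_2 + q_1) with the largest k >= 1 whose denominator stays <= 53; these approach x as k grows, and every other convergent or intermediate fraction in range is farther away.
Largest k: floor((53 - q_1)/q_2) = floor((53 - 2)/5) = 10.
That gives (10*12 + 5)/(10*5 + 2) = 125/52.
Compare the errors: |x - 12/5| = |137*5 - 12*57|/(57*5) = 1/285, and |x - 125/52| = |137*52 - 125*57|/(57*52) = 1/2964.
Cross-multiplying, 1*285 = 285 < 2964 = 1*2964, so 1/2964 is smaller: the intermediate fraction 125/52 is closer to x than 12/5.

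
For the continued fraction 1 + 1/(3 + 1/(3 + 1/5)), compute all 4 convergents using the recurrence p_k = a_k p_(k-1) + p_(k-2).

Using the convergent recurrence p_i = a_i*p_{i-1} + p_{i-2}, q_i = a_i*q_{i-1} + q_{i-2} with p_{-2}=0, p_{-1}=1, q_{-2}=1, q_{-1}=0:
  i=0: a_0=1, p_0 = 1*1 + 0 = 1, q_0 = 1*0 + 1 = 1.
  i=1: a_1=3, p_1 = 3*1 + 1 = 4, q_1 = 3*1 + 0 = 3.
  i=2: a_2=3, p_2 = 3*4 + 1 = 13, q_2 = 3*3 + 1 = 10.
  i=3: a_3=5, p_3 = 5*13 + 4 = 69, q_3 = 5*10 + 3 = 53.

1/1, 4/3, 13/10, 69/53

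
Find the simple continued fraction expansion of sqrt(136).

Write x_i = (sqrt(136) + m_i)/d_i with (m_0, d_0) = (0, 1). a_0 = floor(sqrt(136)) = 11, since 11^2 = 121 <= 136 < 144 = 12^2.
Iterate m_{i+1} = d_i*a_i - m_i, d_{i+1} = (136 - m_{i+1}^2)/d_i, a_{i+1} = floor((a_0 + m_{i+1})/d_{i+1}):
  m_1 = 1*11 - 0 = 11, d_1 = (136 - 11^2)/1 = 15/1 = 15, a_1 = floor((11 + 11)/15) = 1.
  m_2 = 15*1 - 11 = 4, d_2 = (136 - 4^2)/15 = 120/15 = 8, a_2 = floor((11 + 4)/8) = 1.
  m_3 = 8*1 - 4 = 4, d_3 = (136 - 4^2)/8 = 120/8 = 15, a_3 = floor((11 + 4)/15) = 1.
  m_4 = 15*1 - 4 = 11, d_4 = (136 - 11^2)/15 = 15/15 = 1, a_4 = floor((11 + 11)/1) = 22.
  m_5 = 1*22 - 11 = 11, d_5 = (136 - 11^2)/1 = 15/1 = 15: (m_5, d_5) = (m_1, d_1) = (11, 15), so from here the quotients repeat a_1, ..., a_4; the period length is 4.
Hence the expansion of sqrt(136) is a_0 = 11 followed by the repeating block 1, 1, 1, 22 (period 4).

[11; (1, 1, 1, 22)]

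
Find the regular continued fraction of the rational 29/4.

[7; 4]

Run the Euclidean algorithm on 29 and 4; the successive quotients are the partial quotients a_0, a_1, ... (each step inverts the fractional part left over by the previous one):
  29 = 7*4 + 1, so a_0 = 7.
  4 = 4*1 + 0, so a_1 = 4.
The remainder reaches 0 after 2 divisions, so the expansion has 2 partial quotients, read off in order.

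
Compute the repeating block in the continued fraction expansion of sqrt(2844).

[53; (3, 26, 3, 106)]

Write x_i = (sqrt(2844) + m_i)/d_i with (m_0, d_0) = (0, 1). a_0 = floor(sqrt(2844)) = 53, since 53^2 = 2809 <= 2844 < 2916 = 54^2.
Iterate m_{i+1} = d_i*a_i - m_i, d_{i+1} = (2844 - m_{i+1}^2)/d_i, a_{i+1} = floor((a_0 + m_{i+1})/d_{i+1}):
  m_1 = 1*53 - 0 = 53, d_1 = (2844 - 53^2)/1 = 35/1 = 35, a_1 = floor((53 + 53)/35) = 3.
  m_2 = 35*3 - 53 = 52, d_2 = (2844 - 52^2)/35 = 140/35 = 4, a_2 = floor((53 + 52)/4) = 26.
  m_3 = 4*26 - 52 = 52, d_3 = (2844 - 52^2)/4 = 140/4 = 35, a_3 = floor((53 + 52)/35) = 3.
  m_4 = 35*3 - 52 = 53, d_4 = (2844 - 53^2)/35 = 35/35 = 1, a_4 = floor((53 + 53)/1) = 106.
  m_5 = 1*106 - 53 = 53, d_5 = (2844 - 53^2)/1 = 35/1 = 35: (m_5, d_5) = (m_1, d_1) = (53, 35), so from here the quotients repeat a_1, ..., a_4; the period length is 4.
Hence the expansion of sqrt(2844) is a_0 = 53 followed by the repeating block 3, 26, 3, 106 (period 4).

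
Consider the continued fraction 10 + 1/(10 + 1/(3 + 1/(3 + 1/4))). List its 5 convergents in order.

Using the convergent recurrence p_i = a_i*p_{i-1} + p_{i-2}, q_i = a_i*q_{i-1} + q_{i-2} with p_{-2}=0, p_{-1}=1, q_{-2}=1, q_{-1}=0:
  i=0: a_0=10, p_0 = 10*1 + 0 = 10, q_0 = 10*0 + 1 = 1.
  i=1: a_1=10, p_1 = 10*10 + 1 = 101, q_1 = 10*1 + 0 = 10.
  i=2: a_2=3, p_2 = 3*101 + 10 = 313, q_2 = 3*10 + 1 = 31.
  i=3: a_3=3, p_3 = 3*313 + 101 = 1040, q_3 = 3*31 + 10 = 103.
  i=4: a_4=4, p_4 = 4*1040 + 313 = 4473, q_4 = 4*103 + 31 = 443.

10/1, 101/10, 313/31, 1040/103, 4473/443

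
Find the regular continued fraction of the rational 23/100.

Run the Euclidean algorithm on 23 and 100; the successive quotients are the partial quotients a_0, a_1, ... (each step inverts the fractional part left over by the previous one):
  23 = 0*100 + 23, so a_0 = 0.
  100 = 4*23 + 8, so a_1 = 4.
  23 = 2*8 + 7, so a_2 = 2.
  8 = 1*7 + 1, so a_3 = 1.
  7 = 7*1 + 0, so a_4 = 7.
The remainder reaches 0 after 5 divisions, so the expansion has 5 partial quotients, read off in order.

[0; 4, 2, 1, 7]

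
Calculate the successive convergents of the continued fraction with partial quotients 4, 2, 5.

4/1, 9/2, 49/11

Using the convergent recurrence p_i = a_i*p_{i-1} + p_{i-2}, q_i = a_i*q_{i-1} + q_{i-2} with p_{-2}=0, p_{-1}=1, q_{-2}=1, q_{-1}=0:
  i=0: a_0=4, p_0 = 4*1 + 0 = 4, q_0 = 4*0 + 1 = 1.
  i=1: a_1=2, p_1 = 2*4 + 1 = 9, q_1 = 2*1 + 0 = 2.
  i=2: a_2=5, p_2 = 5*9 + 4 = 49, q_2 = 5*2 + 1 = 11.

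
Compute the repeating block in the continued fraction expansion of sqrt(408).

[20; (5, 40)]

Write x_i = (sqrt(408) + m_i)/d_i with (m_0, d_0) = (0, 1). a_0 = floor(sqrt(408)) = 20, since 20^2 = 400 <= 408 < 441 = 21^2.
Iterate m_{i+1} = d_i*a_i - m_i, d_{i+1} = (408 - m_{i+1}^2)/d_i, a_{i+1} = floor((a_0 + m_{i+1})/d_{i+1}):
  m_1 = 1*20 - 0 = 20, d_1 = (408 - 20^2)/1 = 8/1 = 8, a_1 = floor((20 + 20)/8) = 5.
  m_2 = 8*5 - 20 = 20, d_2 = (408 - 20^2)/8 = 8/8 = 1, a_2 = floor((20 + 20)/1) = 40.
  m_3 = 1*40 - 20 = 20, d_3 = (408 - 20^2)/1 = 8/1 = 8: (m_3, d_3) = (m_1, d_1) = (20, 8), so from here the quotients repeat a_1, a_2; the period length is 2.
Hence the expansion of sqrt(408) is a_0 = 20 followed by the repeating block 5, 40 (period 2).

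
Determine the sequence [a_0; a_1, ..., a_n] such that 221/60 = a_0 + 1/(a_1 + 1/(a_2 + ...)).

Run the Euclidean algorithm on 221 and 60; the successive quotients are the partial quotients a_0, a_1, ... (each step inverts the fractional part left over by the previous one):
  221 = 3*60 + 41, so a_0 = 3.
  60 = 1*41 + 19, so a_1 = 1.
  41 = 2*19 + 3, so a_2 = 2.
  19 = 6*3 + 1, so a_3 = 6.
  3 = 3*1 + 0, so a_4 = 3.
The remainder reaches 0 after 5 divisions, so the expansion has 5 partial quotients, read off in order.

[3; 1, 2, 6, 3]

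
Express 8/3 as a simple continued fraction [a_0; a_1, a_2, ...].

Run the Euclidean algorithm on 8 and 3; the successive quotients are the partial quotients a_0, a_1, ... (each step inverts the fractional part left over by the previous one):
  8 = 2*3 + 2, so a_0 = 2.
  3 = 1*2 + 1, so a_1 = 1.
  2 = 2*1 + 0, so a_2 = 2.
The remainder reaches 0 after 3 divisions, so the expansion has 3 partial quotients, read off in order.

[2; 1, 2]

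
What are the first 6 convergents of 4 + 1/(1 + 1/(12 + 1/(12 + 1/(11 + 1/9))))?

Using the convergent recurrence p_i = a_i*p_{i-1} + p_{i-2}, q_i = a_i*q_{i-1} + q_{i-2} with p_{-2}=0, p_{-1}=1, q_{-2}=1, q_{-1}=0:
  i=0: a_0=4, p_0 = 4*1 + 0 = 4, q_0 = 4*0 + 1 = 1.
  i=1: a_1=1, p_1 = 1*4 + 1 = 5, q_1 = 1*1 + 0 = 1.
  i=2: a_2=12, p_2 = 12*5 + 4 = 64, q_2 = 12*1 + 1 = 13.
  i=3: a_3=12, p_3 = 12*64 + 5 = 773, q_3 = 12*13 + 1 = 157.
  i=4: a_4=11, p_4 = 11*773 + 64 = 8567, q_4 = 11*157 + 13 = 1740.
  i=5: a_5=9, p_5 = 9*8567 + 773 = 77876, q_5 = 9*1740 + 157 = 15817.

4/1, 5/1, 64/13, 773/157, 8567/1740, 77876/15817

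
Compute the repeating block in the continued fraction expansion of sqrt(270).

Write x_i = (sqrt(270) + m_i)/d_i with (m_0, d_0) = (0, 1). a_0 = floor(sqrt(270)) = 16, since 16^2 = 256 <= 270 < 289 = 17^2.
Iterate m_{i+1} = d_i*a_i - m_i, d_{i+1} = (270 - m_{i+1}^2)/d_i, a_{i+1} = floor((a_0 + m_{i+1})/d_{i+1}):
  m_1 = 1*16 - 0 = 16, d_1 = (270 - 16^2)/1 = 14/1 = 14, a_1 = floor((16 + 16)/14) = 2.
  m_2 = 14*2 - 16 = 12, d_2 = (270 - 12^2)/14 = 126/14 = 9, a_2 = floor((16 + 12)/9) = 3.
  m_3 = 9*3 - 12 = 15, d_3 = (270 - 15^2)/9 = 45/9 = 5, a_3 = floor((16 + 15)/5) = 6.
  m_4 = 5*6 - 15 = 15, d_4 = (270 - 15^2)/5 = 45/5 = 9, a_4 = floor((16 + 15)/9) = 3.
  m_5 = 9*3 - 15 = 12, d_5 = (270 - 12^2)/9 = 126/9 = 14, a_5 = floor((16 + 12)/14) = 2.
  m_6 = 14*2 - 12 = 16, d_6 = (270 - 16^2)/14 = 14/14 = 1, a_6 = floor((16 + 16)/1) = 32.
  m_7 = 1*32 - 16 = 16, d_7 = (270 - 16^2)/1 = 14/1 = 14: (m_7, d_7) = (m_1, d_1) = (16, 14), so from here the quotients repeat a_1, ..., a_6; the period length is 6.
Hence the expansion of sqrt(270) is a_0 = 16 followed by the repeating block 2, 3, 6, 3, 2, 32 (period 6).

[16; (2, 3, 6, 3, 2, 32)]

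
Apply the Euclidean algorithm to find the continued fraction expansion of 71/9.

Run the Euclidean algorithm on 71 and 9; the successive quotients are the partial quotients a_0, a_1, ... (each step inverts the fractional part left over by the previous one):
  71 = 7*9 + 8, so a_0 = 7.
  9 = 1*8 + 1, so a_1 = 1.
  8 = 8*1 + 0, so a_2 = 8.
The remainder reaches 0 after 3 divisions, so the expansion has 3 partial quotients, read off in order.

[7; 1, 8]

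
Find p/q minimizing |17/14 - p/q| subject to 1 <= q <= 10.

11/9

Expand x = 17/14 as a continued fraction with the Euclidean algorithm:
  17 = 1*14 + 3, so a_0 = 1.
  14 = 4*3 + 2, so a_1 = 4.
  3 = 1*2 + 1, so a_2 = 1.
  2 = 2*1 + 0, so a_3 = 2.
so x = [1; 4, 1, 2].
Convergents (p_i = a_i*p_{i-1} + p_{i-2}, q_i = a_i*q_{i-1} + q_{i-2} with p_{-2}=0, p_{-1}=1, q_{-2}=1, q_{-1}=0), until the denominator exceeds 10:
  i=0: a_0=1, p_0 = 1*1 + 0 = 1, q_0 = 1*0 + 1 = 1.
  i=1: a_1=4, p_1 = 4*1 + 1 = 5, q_1 = 4*1 + 0 = 4.
  i=2: a_2=1, p_2 = 1*5 + 1 = 6, q_2 = 1*4 + 1 = 5.
  i=3: a_3=2, p_3 = 2*6 + 5 = 17, q_3 = 2*5 + 4 = 14.
q_3 = 14 > 10, so the last convergent with denominator <= 10 is p_2/q_2 = 6/5.
The closest fraction with denominator <= 10 is either p_2/q_2 or the intermediate fraction (k*p_2 + p_1)/(k*q_2 + q_1) with the largest k >= 1 whose denominator stays <= 10; these approach x as k grows, and every other convergent or intermediate fraction in range is farther away.
Largest k: floor((10 - q_1)/q_2) = floor((10 - 4)/5) = 1.
That gives (1*6 + 5)/(1*5 + 4) = 11/9.
Compare the errors: |x - 6/5| = |17*5 - 6*14|/(14*5) = 1/70, and |x - 11/9| = |17*9 - 11*14|/(14*9) = 1/126.
Cross-multiplying, 1*70 = 70 < 126 = 1*126, so 1/126 is smaller: the intermediate fraction 11/9 is closer to x than 6/5.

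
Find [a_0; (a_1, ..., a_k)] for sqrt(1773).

Write x_i = (sqrt(1773) + m_i)/d_i with (m_0, d_0) = (0, 1). a_0 = floor(sqrt(1773)) = 42, since 42^2 = 1764 <= 1773 < 1849 = 43^2.
Iterate m_{i+1} = d_i*a_i - m_i, d_{i+1} = (1773 - m_{i+1}^2)/d_i, a_{i+1} = floor((a_0 + m_{i+1})/d_{i+1}):
  m_1 = 1*42 - 0 = 42, d_1 = (1773 - 42^2)/1 = 9/1 = 9, a_1 = floor((42 + 42)/9) = 9.
  m_2 = 9*9 - 42 = 39, d_2 = (1773 - 39^2)/9 = 252/9 = 28, a_2 = floor((42 + 39)/28) = 2.
  m_3 = 28*2 - 39 = 17, d_3 = (1773 - 17^2)/28 = 1484/28 = 53, a_3 = floor((42 + 17)/53) = 1.
  m_4 = 53*1 - 17 = 36, d_4 = (1773 - 36^2)/53 = 477/53 = 9, a_4 = floor((42 + 36)/9) = 8.
  m_5 = 9*8 - 36 = 36, d_5 = (1773 - 36^2)/9 = 477/9 = 53, a_5 = floor((42 + 36)/53) = 1.
  m_6 = 53*1 - 36 = 17, d_6 = (1773 - 17^2)/53 = 1484/53 = 28, a_6 = floor((42 + 17)/28) = 2.
  m_7 = 28*2 - 17 = 39, d_7 = (1773 - 39^2)/28 = 252/28 = 9, a_7 = floor((42 + 39)/9) = 9.
  m_8 = 9*9 - 39 = 42, d_8 = (1773 - 42^2)/9 = 9/9 = 1, a_8 = floor((42 + 42)/1) = 84.
  m_9 = 1*84 - 42 = 42, d_9 = (1773 - 42^2)/1 = 9/1 = 9: (m_9, d_9) = (m_1, d_1) = (42, 9), so from here the quotients repeat a_1, ..., a_8; the period length is 8.
Hence the expansion of sqrt(1773) is a_0 = 42 followed by the repeating block 9, 2, 1, 8, 1, 2, 9, 84 (period 8).

[42; (9, 2, 1, 8, 1, 2, 9, 84)]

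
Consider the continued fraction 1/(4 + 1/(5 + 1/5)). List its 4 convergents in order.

0/1, 1/4, 5/21, 26/109

Using the convergent recurrence p_i = a_i*p_{i-1} + p_{i-2}, q_i = a_i*q_{i-1} + q_{i-2} with p_{-2}=0, p_{-1}=1, q_{-2}=1, q_{-1}=0:
  i=0: a_0=0, p_0 = 0*1 + 0 = 0, q_0 = 0*0 + 1 = 1.
  i=1: a_1=4, p_1 = 4*0 + 1 = 1, q_1 = 4*1 + 0 = 4.
  i=2: a_2=5, p_2 = 5*1 + 0 = 5, q_2 = 5*4 + 1 = 21.
  i=3: a_3=5, p_3 = 5*5 + 1 = 26, q_3 = 5*21 + 4 = 109.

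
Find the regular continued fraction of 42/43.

Run the Euclidean algorithm on 42 and 43; the successive quotients are the partial quotients a_0, a_1, ... (each step inverts the fractional part left over by the previous one):
  42 = 0*43 + 42, so a_0 = 0.
  43 = 1*42 + 1, so a_1 = 1.
  42 = 42*1 + 0, so a_2 = 42.
The remainder reaches 0 after 3 divisions, so the expansion has 3 partial quotients, read off in order.

[0; 1, 42]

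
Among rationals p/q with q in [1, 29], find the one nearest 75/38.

Expand x = 75/38 as a continued fraction with the Euclidean algorithm:
  75 = 1*38 + 37, so a_0 = 1.
  38 = 1*37 + 1, so a_1 = 1.
  37 = 37*1 + 0, so a_2 = 37.
so x = [1; 1, 37].
Convergents (p_i = a_i*p_{i-1} + p_{i-2}, q_i = a_i*q_{i-1} + q_{i-2} with p_{-2}=0, p_{-1}=1, q_{-2}=1, q_{-1}=0), until the denominator exceeds 29:
  i=0: a_0=1, p_0 = 1*1 + 0 = 1, q_0 = 1*0 + 1 = 1.
  i=1: a_1=1, p_1 = 1*1 + 1 = 2, q_1 = 1*1 + 0 = 1.
  i=2: a_2=37, p_2 = 37*2 + 1 = 75, q_2 = 37*1 + 1 = 38.
q_2 = 38 > 29, so the last convergent with denominator <= 29 is p_1/q_1 = 2/1.
The closest fraction with denominator <= 29 is either p_1/q_1 or the intermediate fraction (k*p_1 + p_0)/(k*q_1 + q_0) with the largest k >= 1 whose denominator stays <= 29; these approach x as k grows, and every other convergent or intermediate fraction in range is farther away.
Largest k: floor((29 - q_0)/q_1) = floor((29 - 1)/1) = 28.
That gives (28*2 + 1)/(28*1 + 1) = 57/29.
Compare the errors: |x - 2/1| = |75*1 - 2*38|/(38*1) = 1/38, and |x - 57/29| = |75*29 - 57*38|/(38*29) = 9/1102.
Cross-multiplying, 9*38 = 342 < 1102 = 1*1102, so 9/1102 is smaller: the intermediate fraction 57/29 is closer to x than 2/1.

57/29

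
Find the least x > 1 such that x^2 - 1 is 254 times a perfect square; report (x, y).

First expand sqrt(254) as a continued fraction. With x_i = (sqrt(254) + m_i)/d_i and (m_0, d_0) = (0, 1): a_0 = floor(sqrt(254)) = 15, since 15^2 = 225 <= 254 < 256 = 16^2.
Iterate m_{i+1} = d_i*a_i - m_i, d_{i+1} = (254 - m_{i+1}^2)/d_i, a_{i+1} = floor((a_0 + m_{i+1})/d_{i+1}):
  m_1 = 1*15 - 0 = 15, d_1 = (254 - 15^2)/1 = 29/1 = 29, a_1 = floor((15 + 15)/29) = 1.
  m_2 = 29*1 - 15 = 14, d_2 = (254 - 14^2)/29 = 58/29 = 2, a_2 = floor((15 + 14)/2) = 14.
  m_3 = 2*14 - 14 = 14, d_3 = (254 - 14^2)/2 = 58/2 = 29, a_3 = floor((15 + 14)/29) = 1.
  m_4 = 29*1 - 14 = 15, d_4 = (254 - 15^2)/29 = 29/29 = 1, a_4 = floor((15 + 15)/1) = 30.
  m_5 = 1*30 - 15 = 15, d_5 = (254 - 15^2)/1 = 29/1 = 29: (m_5, d_5) = (m_1, d_1) = (15, 29), so from here the quotients repeat a_1, ..., a_4; the period length is 4.
So sqrt(254) = [15; (1, 14, 1, 30)] with period length k = 4.
k is even, so the fundamental solution of x^2 - 254y^2 = 1 is (p_{k-1}, q_{k-1}) = (p_3, q_3); compute convergents through index 3.
Convergents (p_i = a_i*p_{i-1} + p_{i-2}, q_i = a_i*q_{i-1} + q_{i-2} with p_{-2}=0, p_{-1}=1, q_{-2}=1, q_{-1}=0):
  i=0: a_0=15, p_0 = 15*1 + 0 = 15, q_0 = 15*0 + 1 = 1.
  i=1: a_1=1, p_1 = 1*15 + 1 = 16, q_1 = 1*1 + 0 = 1.
  i=2: a_2=14, p_2 = 14*16 + 15 = 239, q_2 = 14*1 + 1 = 15.
  i=3: a_3=1, p_3 = 1*239 + 16 = 255, q_3 = 1*15 + 1 = 16.
Check: 255^2 - 254*16^2 = 65025 - 65024 = 1, so (x, y) = (255, 16) solves the equation, and by the theorem it is the least positive solution.

(x, y) = (255, 16)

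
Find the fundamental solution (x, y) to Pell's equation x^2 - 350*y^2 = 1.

First expand sqrt(350) as a continued fraction. With x_i = (sqrt(350) + m_i)/d_i and (m_0, d_0) = (0, 1): a_0 = floor(sqrt(350)) = 18, since 18^2 = 324 <= 350 < 361 = 19^2.
Iterate m_{i+1} = d_i*a_i - m_i, d_{i+1} = (350 - m_{i+1}^2)/d_i, a_{i+1} = floor((a_0 + m_{i+1})/d_{i+1}):
  m_1 = 1*18 - 0 = 18, d_1 = (350 - 18^2)/1 = 26/1 = 26, a_1 = floor((18 + 18)/26) = 1.
  m_2 = 26*1 - 18 = 8, d_2 = (350 - 8^2)/26 = 286/26 = 11, a_2 = floor((18 + 8)/11) = 2.
  m_3 = 11*2 - 8 = 14, d_3 = (350 - 14^2)/11 = 154/11 = 14, a_3 = floor((18 + 14)/14) = 2.
  m_4 = 14*2 - 14 = 14, d_4 = (350 - 14^2)/14 = 154/14 = 11, a_4 = floor((18 + 14)/11) = 2.
  m_5 = 11*2 - 14 = 8, d_5 = (350 - 8^2)/11 = 286/11 = 26, a_5 = floor((18 + 8)/26) = 1.
  m_6 = 26*1 - 8 = 18, d_6 = (350 - 18^2)/26 = 26/26 = 1, a_6 = floor((18 + 18)/1) = 36.
  m_7 = 1*36 - 18 = 18, d_7 = (350 - 18^2)/1 = 26/1 = 26: (m_7, d_7) = (m_1, d_1) = (18, 26), so from here the quotients repeat a_1, ..., a_6; the period length is 6.
So sqrt(350) = [18; (1, 2, 2, 2, 1, 36)] with period length k = 6.
k is even, so the fundamental solution of x^2 - 350y^2 = 1 is (p_{k-1}, q_{k-1}) = (p_5, q_5); compute convergents through index 5.
Convergents (p_i = a_i*p_{i-1} + p_{i-2}, q_i = a_i*q_{i-1} + q_{i-2} with p_{-2}=0, p_{-1}=1, q_{-2}=1, q_{-1}=0):
  i=0: a_0=18, p_0 = 18*1 + 0 = 18, q_0 = 18*0 + 1 = 1.
  i=1: a_1=1, p_1 = 1*18 + 1 = 19, q_1 = 1*1 + 0 = 1.
  i=2: a_2=2, p_2 = 2*19 + 18 = 56, q_2 = 2*1 + 1 = 3.
  i=3: a_3=2, p_3 = 2*56 + 19 = 131, q_3 = 2*3 + 1 = 7.
  i=4: a_4=2, p_4 = 2*131 + 56 = 318, q_4 = 2*7 + 3 = 17.
  i=5: a_5=1, p_5 = 1*318 + 131 = 449, q_5 = 1*17 + 7 = 24.
Check: 449^2 - 350*24^2 = 201601 - 201600 = 1, so (x, y) = (449, 24) solves the equation, and by the theorem it is the least positive solution.

(x, y) = (449, 24)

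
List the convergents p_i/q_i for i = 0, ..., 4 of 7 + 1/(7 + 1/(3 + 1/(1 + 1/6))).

7/1, 50/7, 157/22, 207/29, 1399/196

Using the convergent recurrence p_i = a_i*p_{i-1} + p_{i-2}, q_i = a_i*q_{i-1} + q_{i-2} with p_{-2}=0, p_{-1}=1, q_{-2}=1, q_{-1}=0:
  i=0: a_0=7, p_0 = 7*1 + 0 = 7, q_0 = 7*0 + 1 = 1.
  i=1: a_1=7, p_1 = 7*7 + 1 = 50, q_1 = 7*1 + 0 = 7.
  i=2: a_2=3, p_2 = 3*50 + 7 = 157, q_2 = 3*7 + 1 = 22.
  i=3: a_3=1, p_3 = 1*157 + 50 = 207, q_3 = 1*22 + 7 = 29.
  i=4: a_4=6, p_4 = 6*207 + 157 = 1399, q_4 = 6*29 + 22 = 196.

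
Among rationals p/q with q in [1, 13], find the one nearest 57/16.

Expand x = 57/16 as a continued fraction with the Euclidean algorithm:
  57 = 3*16 + 9, so a_0 = 3.
  16 = 1*9 + 7, so a_1 = 1.
  9 = 1*7 + 2, so a_2 = 1.
  7 = 3*2 + 1, so a_3 = 3.
  2 = 2*1 + 0, so a_4 = 2.
so x = [3; 1, 1, 3, 2].
Convergents (p_i = a_i*p_{i-1} + p_{i-2}, q_i = a_i*q_{i-1} + q_{i-2} with p_{-2}=0, p_{-1}=1, q_{-2}=1, q_{-1}=0), until the denominator exceeds 13:
  i=0: a_0=3, p_0 = 3*1 + 0 = 3, q_0 = 3*0 + 1 = 1.
  i=1: a_1=1, p_1 = 1*3 + 1 = 4, q_1 = 1*1 + 0 = 1.
  i=2: a_2=1, p_2 = 1*4 + 3 = 7, q_2 = 1*1 + 1 = 2.
  i=3: a_3=3, p_3 = 3*7 + 4 = 25, q_3 = 3*2 + 1 = 7.
  i=4: a_4=2, p_4 = 2*25 + 7 = 57, q_4 = 2*7 + 2 = 16.
q_4 = 16 > 13, so the last convergent with denominator <= 13 is p_3/q_3 = 25/7.
The closest fraction with denominator <= 13 is either p_3/q_3 or the intermediate fraction (k*p_3 + p_2)/(k*q_3 + q_2) with the largest k >= 1 whose denominator stays <= 13; these approach x as k grows, and every other convergent or intermediate fraction in range is farther away.
Largest k: floor((13 - q_2)/q_3) = floor((13 - 2)/7) = 1.
That gives (1*25 + 7)/(1*7 + 2) = 32/9.
Compare the errors: |x - 25/7| = |57*7 - 25*16|/(16*7) = 1/112, and |x - 32/9| = |57*9 - 32*16|/(16*9) = 1/144.
Cross-multiplying, 1*112 = 112 < 144 = 1*144, so 1/144 is smaller: the intermediate fraction 32/9 is closer to x than 25/7.

32/9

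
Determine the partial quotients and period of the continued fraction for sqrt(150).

[12; (4, 24)]

Write x_i = (sqrt(150) + m_i)/d_i with (m_0, d_0) = (0, 1). a_0 = floor(sqrt(150)) = 12, since 12^2 = 144 <= 150 < 169 = 13^2.
Iterate m_{i+1} = d_i*a_i - m_i, d_{i+1} = (150 - m_{i+1}^2)/d_i, a_{i+1} = floor((a_0 + m_{i+1})/d_{i+1}):
  m_1 = 1*12 - 0 = 12, d_1 = (150 - 12^2)/1 = 6/1 = 6, a_1 = floor((12 + 12)/6) = 4.
  m_2 = 6*4 - 12 = 12, d_2 = (150 - 12^2)/6 = 6/6 = 1, a_2 = floor((12 + 12)/1) = 24.
  m_3 = 1*24 - 12 = 12, d_3 = (150 - 12^2)/1 = 6/1 = 6: (m_3, d_3) = (m_1, d_1) = (12, 6), so from here the quotients repeat a_1, a_2; the period length is 2.
Hence the expansion of sqrt(150) is a_0 = 12 followed by the repeating block 4, 24 (period 2).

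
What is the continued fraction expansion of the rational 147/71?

Run the Euclidean algorithm on 147 and 71; the successive quotients are the partial quotients a_0, a_1, ... (each step inverts the fractional part left over by the previous one):
  147 = 2*71 + 5, so a_0 = 2.
  71 = 14*5 + 1, so a_1 = 14.
  5 = 5*1 + 0, so a_2 = 5.
The remainder reaches 0 after 3 divisions, so the expansion has 3 partial quotients, read off in order.

[2; 14, 5]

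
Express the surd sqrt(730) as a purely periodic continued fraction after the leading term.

[27; (54)]

Write x_i = (sqrt(730) + m_i)/d_i with (m_0, d_0) = (0, 1). a_0 = floor(sqrt(730)) = 27, since 27^2 = 729 <= 730 < 784 = 28^2.
Iterate m_{i+1} = d_i*a_i - m_i, d_{i+1} = (730 - m_{i+1}^2)/d_i, a_{i+1} = floor((a_0 + m_{i+1})/d_{i+1}):
  m_1 = 1*27 - 0 = 27, d_1 = (730 - 27^2)/1 = 1/1 = 1, a_1 = floor((27 + 27)/1) = 54.
  m_2 = 1*54 - 27 = 27, d_2 = (730 - 27^2)/1 = 1/1 = 1: (m_2, d_2) = (m_1, d_1) = (27, 1), so from here the quotient a_1 repeats; the period length is 1.
Hence the expansion of sqrt(730) is a_0 = 27 followed by the repeating block 54 (period 1).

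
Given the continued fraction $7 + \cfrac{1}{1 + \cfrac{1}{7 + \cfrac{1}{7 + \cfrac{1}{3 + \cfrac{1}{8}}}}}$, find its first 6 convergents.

Using the convergent recurrence p_i = a_i*p_{i-1} + p_{i-2}, q_i = a_i*q_{i-1} + q_{i-2} with p_{-2}=0, p_{-1}=1, q_{-2}=1, q_{-1}=0:
  i=0: a_0=7, p_0 = 7*1 + 0 = 7, q_0 = 7*0 + 1 = 1.
  i=1: a_1=1, p_1 = 1*7 + 1 = 8, q_1 = 1*1 + 0 = 1.
  i=2: a_2=7, p_2 = 7*8 + 7 = 63, q_2 = 7*1 + 1 = 8.
  i=3: a_3=7, p_3 = 7*63 + 8 = 449, q_3 = 7*8 + 1 = 57.
  i=4: a_4=3, p_4 = 3*449 + 63 = 1410, q_4 = 3*57 + 8 = 179.
  i=5: a_5=8, p_5 = 8*1410 + 449 = 11729, q_5 = 8*179 + 57 = 1489.

7/1, 8/1, 63/8, 449/57, 1410/179, 11729/1489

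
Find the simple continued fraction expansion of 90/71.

[1; 3, 1, 2, 1, 4]

Run the Euclidean algorithm on 90 and 71; the successive quotients are the partial quotients a_0, a_1, ... (each step inverts the fractional part left over by the previous one):
  90 = 1*71 + 19, so a_0 = 1.
  71 = 3*19 + 14, so a_1 = 3.
  19 = 1*14 + 5, so a_2 = 1.
  14 = 2*5 + 4, so a_3 = 2.
  5 = 1*4 + 1, so a_4 = 1.
  4 = 4*1 + 0, so a_5 = 4.
The remainder reaches 0 after 6 divisions, so the expansion has 6 partial quotients, read off in order.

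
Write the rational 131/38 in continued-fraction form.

[3; 2, 4, 4]

Run the Euclidean algorithm on 131 and 38; the successive quotients are the partial quotients a_0, a_1, ... (each step inverts the fractional part left over by the previous one):
  131 = 3*38 + 17, so a_0 = 3.
  38 = 2*17 + 4, so a_1 = 2.
  17 = 4*4 + 1, so a_2 = 4.
  4 = 4*1 + 0, so a_3 = 4.
The remainder reaches 0 after 4 divisions, so the expansion has 4 partial quotients, read off in order.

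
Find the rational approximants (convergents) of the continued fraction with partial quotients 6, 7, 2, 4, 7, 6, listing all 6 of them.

6/1, 43/7, 92/15, 411/67, 2969/484, 18225/2971

Using the convergent recurrence p_i = a_i*p_{i-1} + p_{i-2}, q_i = a_i*q_{i-1} + q_{i-2} with p_{-2}=0, p_{-1}=1, q_{-2}=1, q_{-1}=0:
  i=0: a_0=6, p_0 = 6*1 + 0 = 6, q_0 = 6*0 + 1 = 1.
  i=1: a_1=7, p_1 = 7*6 + 1 = 43, q_1 = 7*1 + 0 = 7.
  i=2: a_2=2, p_2 = 2*43 + 6 = 92, q_2 = 2*7 + 1 = 15.
  i=3: a_3=4, p_3 = 4*92 + 43 = 411, q_3 = 4*15 + 7 = 67.
  i=4: a_4=7, p_4 = 7*411 + 92 = 2969, q_4 = 7*67 + 15 = 484.
  i=5: a_5=6, p_5 = 6*2969 + 411 = 18225, q_5 = 6*484 + 67 = 2971.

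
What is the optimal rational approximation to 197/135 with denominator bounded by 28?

35/24

Expand x = 197/135 as a continued fraction with the Euclidean algorithm:
  197 = 1*135 + 62, so a_0 = 1.
  135 = 2*62 + 11, so a_1 = 2.
  62 = 5*11 + 7, so a_2 = 5.
  11 = 1*7 + 4, so a_3 = 1.
  7 = 1*4 + 3, so a_4 = 1.
  4 = 1*3 + 1, so a_5 = 1.
  3 = 3*1 + 0, so a_6 = 3.
so x = [1; 2, 5, 1, 1, 1, 3].
Convergents (p_i = a_i*p_{i-1} + p_{i-2}, q_i = a_i*q_{i-1} + q_{i-2} with p_{-2}=0, p_{-1}=1, q_{-2}=1, q_{-1}=0), until the denominator exceeds 28:
  i=0: a_0=1, p_0 = 1*1 + 0 = 1, q_0 = 1*0 + 1 = 1.
  i=1: a_1=2, p_1 = 2*1 + 1 = 3, q_1 = 2*1 + 0 = 2.
  i=2: a_2=5, p_2 = 5*3 + 1 = 16, q_2 = 5*2 + 1 = 11.
  i=3: a_3=1, p_3 = 1*16 + 3 = 19, q_3 = 1*11 + 2 = 13.
  i=4: a_4=1, p_4 = 1*19 + 16 = 35, q_4 = 1*13 + 11 = 24.
  i=5: a_5=1, p_5 = 1*35 + 19 = 54, q_5 = 1*24 + 13 = 37.
q_5 = 37 > 28, so the last convergent with denominator <= 28 is p_4/q_4 = 35/24.
The closest fraction with denominator <= 28 is either p_4/q_4 or the intermediate fraction (k*p_4 + p_3)/(k*q_4 + q_3) with the largest k >= 1 whose denominator stays <= 28; these approach x as k grows, and every other convergent or intermediate fraction in range is farther away.
Largest k: floor((28 - q_3)/q_4) = floor((28 - 13)/24) = 0.
Since k = 0, no intermediate fraction beyond p_4/q_4 has denominator <= 28, so the convergent 35/24 is the closest (its error is |197*24 - 35*135|/(135*24) = 3/3240).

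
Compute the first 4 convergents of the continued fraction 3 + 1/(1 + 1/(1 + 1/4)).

3/1, 4/1, 7/2, 32/9

Using the convergent recurrence p_i = a_i*p_{i-1} + p_{i-2}, q_i = a_i*q_{i-1} + q_{i-2} with p_{-2}=0, p_{-1}=1, q_{-2}=1, q_{-1}=0:
  i=0: a_0=3, p_0 = 3*1 + 0 = 3, q_0 = 3*0 + 1 = 1.
  i=1: a_1=1, p_1 = 1*3 + 1 = 4, q_1 = 1*1 + 0 = 1.
  i=2: a_2=1, p_2 = 1*4 + 3 = 7, q_2 = 1*1 + 1 = 2.
  i=3: a_3=4, p_3 = 4*7 + 4 = 32, q_3 = 4*2 + 1 = 9.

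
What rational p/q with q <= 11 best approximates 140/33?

17/4

Expand x = 140/33 as a continued fraction with the Euclidean algorithm:
  140 = 4*33 + 8, so a_0 = 4.
  33 = 4*8 + 1, so a_1 = 4.
  8 = 8*1 + 0, so a_2 = 8.
so x = [4; 4, 8].
Convergents (p_i = a_i*p_{i-1} + p_{i-2}, q_i = a_i*q_{i-1} + q_{i-2} with p_{-2}=0, p_{-1}=1, q_{-2}=1, q_{-1}=0), until the denominator exceeds 11:
  i=0: a_0=4, p_0 = 4*1 + 0 = 4, q_0 = 4*0 + 1 = 1.
  i=1: a_1=4, p_1 = 4*4 + 1 = 17, q_1 = 4*1 + 0 = 4.
  i=2: a_2=8, p_2 = 8*17 + 4 = 140, q_2 = 8*4 + 1 = 33.
q_2 = 33 > 11, so the last convergent with denominator <= 11 is p_1/q_1 = 17/4.
The closest fraction with denominator <= 11 is either p_1/q_1 or the intermediate fraction (k*p_1 + p_0)/(k*q_1 + q_0) with the largest k >= 1 whose denominator stays <= 11; these approach x as k grows, and every other convergent or intermediate fraction in range is farther away.
Largest k: floor((11 - q_0)/q_1) = floor((11 - 1)/4) = 2.
That gives (2*17 + 4)/(2*4 + 1) = 38/9.
Compare the errors: |x - 17/4| = |140*4 - 17*33|/(33*4) = 1/132, and |x - 38/9| = |140*9 - 38*33|/(33*9) = 6/297.
Cross-multiplying, 1*297 = 297 < 792 = 6*132, so 1/132 is smaller: the convergent 17/4 is closer to x than 38/9.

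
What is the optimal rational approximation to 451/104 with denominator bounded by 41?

13/3

Expand x = 451/104 as a continued fraction with the Euclidean algorithm:
  451 = 4*104 + 35, so a_0 = 4.
  104 = 2*35 + 34, so a_1 = 2.
  35 = 1*34 + 1, so a_2 = 1.
  34 = 34*1 + 0, so a_3 = 34.
so x = [4; 2, 1, 34].
Convergents (p_i = a_i*p_{i-1} + p_{i-2}, q_i = a_i*q_{i-1} + q_{i-2} with p_{-2}=0, p_{-1}=1, q_{-2}=1, q_{-1}=0), until the denominator exceeds 41:
  i=0: a_0=4, p_0 = 4*1 + 0 = 4, q_0 = 4*0 + 1 = 1.
  i=1: a_1=2, p_1 = 2*4 + 1 = 9, q_1 = 2*1 + 0 = 2.
  i=2: a_2=1, p_2 = 1*9 + 4 = 13, q_2 = 1*2 + 1 = 3.
  i=3: a_3=34, p_3 = 34*13 + 9 = 451, q_3 = 34*3 + 2 = 104.
q_3 = 104 > 41, so the last convergent with denominator <= 41 is p_2/q_2 = 13/3.
The closest fraction with denominator <= 41 is either p_2/q_2 or the intermediate fraction (k*p_2 + p_1)/(k*q_2 + q_1) with the largest k >= 1 whose denominator stays <= 41; these approach x as k grows, and every other convergent or intermediate fraction in range is farther away.
Largest k: floor((41 - q_1)/q_2) = floor((41 - 2)/3) = 13.
That gives (13*13 + 9)/(13*3 + 2) = 178/41.
Compare the errors: |x - 13/3| = |451*3 - 13*104|/(104*3) = 1/312, and |x - 178/41| = |451*41 - 178*104|/(104*41) = 21/4264.
Cross-multiplying, 1*4264 = 4264 < 6552 = 21*312, so 1/312 is smaller: the convergent 13/3 is closer to x than 178/41.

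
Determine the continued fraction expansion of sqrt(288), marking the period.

Write x_i = (sqrt(288) + m_i)/d_i with (m_0, d_0) = (0, 1). a_0 = floor(sqrt(288)) = 16, since 16^2 = 256 <= 288 < 289 = 17^2.
Iterate m_{i+1} = d_i*a_i - m_i, d_{i+1} = (288 - m_{i+1}^2)/d_i, a_{i+1} = floor((a_0 + m_{i+1})/d_{i+1}):
  m_1 = 1*16 - 0 = 16, d_1 = (288 - 16^2)/1 = 32/1 = 32, a_1 = floor((16 + 16)/32) = 1.
  m_2 = 32*1 - 16 = 16, d_2 = (288 - 16^2)/32 = 32/32 = 1, a_2 = floor((16 + 16)/1) = 32.
  m_3 = 1*32 - 16 = 16, d_3 = (288 - 16^2)/1 = 32/1 = 32: (m_3, d_3) = (m_1, d_1) = (16, 32), so from here the quotients repeat a_1, a_2; the period length is 2.
Hence the expansion of sqrt(288) is a_0 = 16 followed by the repeating block 1, 32 (period 2).

[16; (1, 32)]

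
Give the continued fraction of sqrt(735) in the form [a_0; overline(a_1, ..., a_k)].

Write x_i = (sqrt(735) + m_i)/d_i with (m_0, d_0) = (0, 1). a_0 = floor(sqrt(735)) = 27, since 27^2 = 729 <= 735 < 784 = 28^2.
Iterate m_{i+1} = d_i*a_i - m_i, d_{i+1} = (735 - m_{i+1}^2)/d_i, a_{i+1} = floor((a_0 + m_{i+1})/d_{i+1}):
  m_1 = 1*27 - 0 = 27, d_1 = (735 - 27^2)/1 = 6/1 = 6, a_1 = floor((27 + 27)/6) = 9.
  m_2 = 6*9 - 27 = 27, d_2 = (735 - 27^2)/6 = 6/6 = 1, a_2 = floor((27 + 27)/1) = 54.
  m_3 = 1*54 - 27 = 27, d_3 = (735 - 27^2)/1 = 6/1 = 6: (m_3, d_3) = (m_1, d_1) = (27, 6), so from here the quotients repeat a_1, a_2; the period length is 2.
Hence the expansion of sqrt(735) is a_0 = 27 followed by the repeating block 9, 54 (period 2).

[27; overline(9, 54)]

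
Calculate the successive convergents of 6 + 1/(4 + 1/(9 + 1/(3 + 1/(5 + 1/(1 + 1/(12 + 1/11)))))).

Using the convergent recurrence p_i = a_i*p_{i-1} + p_{i-2}, q_i = a_i*q_{i-1} + q_{i-2} with p_{-2}=0, p_{-1}=1, q_{-2}=1, q_{-1}=0:
  i=0: a_0=6, p_0 = 6*1 + 0 = 6, q_0 = 6*0 + 1 = 1.
  i=1: a_1=4, p_1 = 4*6 + 1 = 25, q_1 = 4*1 + 0 = 4.
  i=2: a_2=9, p_2 = 9*25 + 6 = 231, q_2 = 9*4 + 1 = 37.
  i=3: a_3=3, p_3 = 3*231 + 25 = 718, q_3 = 3*37 + 4 = 115.
  i=4: a_4=5, p_4 = 5*718 + 231 = 3821, q_4 = 5*115 + 37 = 612.
  i=5: a_5=1, p_5 = 1*3821 + 718 = 4539, q_5 = 1*612 + 115 = 727.
  i=6: a_6=12, p_6 = 12*4539 + 3821 = 58289, q_6 = 12*727 + 612 = 9336.
  i=7: a_7=11, p_7 = 11*58289 + 4539 = 645718, q_7 = 11*9336 + 727 = 103423.

6/1, 25/4, 231/37, 718/115, 3821/612, 4539/727, 58289/9336, 645718/103423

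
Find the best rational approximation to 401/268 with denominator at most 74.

109/73

Expand x = 401/268 as a continued fraction with the Euclidean algorithm:
  401 = 1*268 + 133, so a_0 = 1.
  268 = 2*133 + 2, so a_1 = 2.
  133 = 66*2 + 1, so a_2 = 66.
  2 = 2*1 + 0, so a_3 = 2.
so x = [1; 2, 66, 2].
Convergents (p_i = a_i*p_{i-1} + p_{i-2}, q_i = a_i*q_{i-1} + q_{i-2} with p_{-2}=0, p_{-1}=1, q_{-2}=1, q_{-1}=0), until the denominator exceeds 74:
  i=0: a_0=1, p_0 = 1*1 + 0 = 1, q_0 = 1*0 + 1 = 1.
  i=1: a_1=2, p_1 = 2*1 + 1 = 3, q_1 = 2*1 + 0 = 2.
  i=2: a_2=66, p_2 = 66*3 + 1 = 199, q_2 = 66*2 + 1 = 133.
q_2 = 133 > 74, so the last convergent with denominator <= 74 is p_1/q_1 = 3/2.
The closest fraction with denominator <= 74 is either p_1/q_1 or the intermediate fraction (k*p_1 + p_0)/(k*q_1 + q_0) with the largest k >= 1 whose denominator stays <= 74; these approach x as k grows, and every other convergent or intermediate fraction in range is farther away.
Largest k: floor((74 - q_0)/q_1) = floor((74 - 1)/2) = 36.
That gives (36*3 + 1)/(36*2 + 1) = 109/73.
Compare the errors: |x - 3/2| = |401*2 - 3*268|/(268*2) = 2/536, and |x - 109/73| = |401*73 - 109*268|/(268*73) = 61/19564.
Cross-multiplying, 61*536 = 32696 < 39128 = 2*19564, so 61/19564 is smaller: the intermediate fraction 109/73 is closer to x than 3/2.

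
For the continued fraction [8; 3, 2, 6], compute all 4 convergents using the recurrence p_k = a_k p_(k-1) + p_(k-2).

8/1, 25/3, 58/7, 373/45

Using the convergent recurrence p_i = a_i*p_{i-1} + p_{i-2}, q_i = a_i*q_{i-1} + q_{i-2} with p_{-2}=0, p_{-1}=1, q_{-2}=1, q_{-1}=0:
  i=0: a_0=8, p_0 = 8*1 + 0 = 8, q_0 = 8*0 + 1 = 1.
  i=1: a_1=3, p_1 = 3*8 + 1 = 25, q_1 = 3*1 + 0 = 3.
  i=2: a_2=2, p_2 = 2*25 + 8 = 58, q_2 = 2*3 + 1 = 7.
  i=3: a_3=6, p_3 = 6*58 + 25 = 373, q_3 = 6*7 + 3 = 45.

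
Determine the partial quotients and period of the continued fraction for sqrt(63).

Write x_i = (sqrt(63) + m_i)/d_i with (m_0, d_0) = (0, 1). a_0 = floor(sqrt(63)) = 7, since 7^2 = 49 <= 63 < 64 = 8^2.
Iterate m_{i+1} = d_i*a_i - m_i, d_{i+1} = (63 - m_{i+1}^2)/d_i, a_{i+1} = floor((a_0 + m_{i+1})/d_{i+1}):
  m_1 = 1*7 - 0 = 7, d_1 = (63 - 7^2)/1 = 14/1 = 14, a_1 = floor((7 + 7)/14) = 1.
  m_2 = 14*1 - 7 = 7, d_2 = (63 - 7^2)/14 = 14/14 = 1, a_2 = floor((7 + 7)/1) = 14.
  m_3 = 1*14 - 7 = 7, d_3 = (63 - 7^2)/1 = 14/1 = 14: (m_3, d_3) = (m_1, d_1) = (7, 14), so from here the quotients repeat a_1, a_2; the period length is 2.
Hence the expansion of sqrt(63) is a_0 = 7 followed by the repeating block 1, 14 (period 2).

[7; (1, 14)]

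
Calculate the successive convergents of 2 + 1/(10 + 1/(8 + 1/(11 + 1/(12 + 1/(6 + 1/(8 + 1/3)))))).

Using the convergent recurrence p_i = a_i*p_{i-1} + p_{i-2}, q_i = a_i*q_{i-1} + q_{i-2} with p_{-2}=0, p_{-1}=1, q_{-2}=1, q_{-1}=0:
  i=0: a_0=2, p_0 = 2*1 + 0 = 2, q_0 = 2*0 + 1 = 1.
  i=1: a_1=10, p_1 = 10*2 + 1 = 21, q_1 = 10*1 + 0 = 10.
  i=2: a_2=8, p_2 = 8*21 + 2 = 170, q_2 = 8*10 + 1 = 81.
  i=3: a_3=11, p_3 = 11*170 + 21 = 1891, q_3 = 11*81 + 10 = 901.
  i=4: a_4=12, p_4 = 12*1891 + 170 = 22862, q_4 = 12*901 + 81 = 10893.
  i=5: a_5=6, p_5 = 6*22862 + 1891 = 139063, q_5 = 6*10893 + 901 = 66259.
  i=6: a_6=8, p_6 = 8*139063 + 22862 = 1135366, q_6 = 8*66259 + 10893 = 540965.
  i=7: a_7=3, p_7 = 3*1135366 + 139063 = 3545161, q_7 = 3*540965 + 66259 = 1689154.

2/1, 21/10, 170/81, 1891/901, 22862/10893, 139063/66259, 1135366/540965, 3545161/1689154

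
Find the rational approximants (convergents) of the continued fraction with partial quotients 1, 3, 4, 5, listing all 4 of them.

1/1, 4/3, 17/13, 89/68

Using the convergent recurrence p_i = a_i*p_{i-1} + p_{i-2}, q_i = a_i*q_{i-1} + q_{i-2} with p_{-2}=0, p_{-1}=1, q_{-2}=1, q_{-1}=0:
  i=0: a_0=1, p_0 = 1*1 + 0 = 1, q_0 = 1*0 + 1 = 1.
  i=1: a_1=3, p_1 = 3*1 + 1 = 4, q_1 = 3*1 + 0 = 3.
  i=2: a_2=4, p_2 = 4*4 + 1 = 17, q_2 = 4*3 + 1 = 13.
  i=3: a_3=5, p_3 = 5*17 + 4 = 89, q_3 = 5*13 + 3 = 68.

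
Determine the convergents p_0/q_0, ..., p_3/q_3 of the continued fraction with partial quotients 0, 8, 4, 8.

Using the convergent recurrence p_i = a_i*p_{i-1} + p_{i-2}, q_i = a_i*q_{i-1} + q_{i-2} with p_{-2}=0, p_{-1}=1, q_{-2}=1, q_{-1}=0:
  i=0: a_0=0, p_0 = 0*1 + 0 = 0, q_0 = 0*0 + 1 = 1.
  i=1: a_1=8, p_1 = 8*0 + 1 = 1, q_1 = 8*1 + 0 = 8.
  i=2: a_2=4, p_2 = 4*1 + 0 = 4, q_2 = 4*8 + 1 = 33.
  i=3: a_3=8, p_3 = 8*4 + 1 = 33, q_3 = 8*33 + 8 = 272.

0/1, 1/8, 4/33, 33/272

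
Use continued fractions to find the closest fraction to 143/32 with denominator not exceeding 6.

9/2

Expand x = 143/32 as a continued fraction with the Euclidean algorithm:
  143 = 4*32 + 15, so a_0 = 4.
  32 = 2*15 + 2, so a_1 = 2.
  15 = 7*2 + 1, so a_2 = 7.
  2 = 2*1 + 0, so a_3 = 2.
so x = [4; 2, 7, 2].
Convergents (p_i = a_i*p_{i-1} + p_{i-2}, q_i = a_i*q_{i-1} + q_{i-2} with p_{-2}=0, p_{-1}=1, q_{-2}=1, q_{-1}=0), until the denominator exceeds 6:
  i=0: a_0=4, p_0 = 4*1 + 0 = 4, q_0 = 4*0 + 1 = 1.
  i=1: a_1=2, p_1 = 2*4 + 1 = 9, q_1 = 2*1 + 0 = 2.
  i=2: a_2=7, p_2 = 7*9 + 4 = 67, q_2 = 7*2 + 1 = 15.
q_2 = 15 > 6, so the last convergent with denominator <= 6 is p_1/q_1 = 9/2.
The closest fraction with denominator <= 6 is either p_1/q_1 or the intermediate fraction (k*p_1 + p_0)/(k*q_1 + q_0) with the largest k >= 1 whose denominator stays <= 6; these approach x as k grows, and every other convergent or intermediate fraction in range is farther away.
Largest k: floor((6 - q_0)/q_1) = floor((6 - 1)/2) = 2.
That gives (2*9 + 4)/(2*2 + 1) = 22/5.
Compare the errors: |x - 9/2| = |143*2 - 9*32|/(32*2) = 2/64, and |x - 22/5| = |143*5 - 22*32|/(32*5) = 11/160.
Cross-multiplying, 2*160 = 320 < 704 = 11*64, so 2/64 is smaller: the convergent 9/2 is closer to x than 22/5.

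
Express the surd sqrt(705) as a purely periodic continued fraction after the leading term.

Write x_i = (sqrt(705) + m_i)/d_i with (m_0, d_0) = (0, 1). a_0 = floor(sqrt(705)) = 26, since 26^2 = 676 <= 705 < 729 = 27^2.
Iterate m_{i+1} = d_i*a_i - m_i, d_{i+1} = (705 - m_{i+1}^2)/d_i, a_{i+1} = floor((a_0 + m_{i+1})/d_{i+1}):
  m_1 = 1*26 - 0 = 26, d_1 = (705 - 26^2)/1 = 29/1 = 29, a_1 = floor((26 + 26)/29) = 1.
  m_2 = 29*1 - 26 = 3, d_2 = (705 - 3^2)/29 = 696/29 = 24, a_2 = floor((26 + 3)/24) = 1.
  m_3 = 24*1 - 3 = 21, d_3 = (705 - 21^2)/24 = 264/24 = 11, a_3 = floor((26 + 21)/11) = 4.
  m_4 = 11*4 - 21 = 23, d_4 = (705 - 23^2)/11 = 176/11 = 16, a_4 = floor((26 + 23)/16) = 3.
  m_5 = 16*3 - 23 = 25, d_5 = (705 - 25^2)/16 = 80/16 = 5, a_5 = floor((26 + 25)/5) = 10.
  m_6 = 5*10 - 25 = 25, d_6 = (705 - 25^2)/5 = 80/5 = 16, a_6 = floor((26 + 25)/16) = 3.
  m_7 = 16*3 - 25 = 23, d_7 = (705 - 23^2)/16 = 176/16 = 11, a_7 = floor((26 + 23)/11) = 4.
  m_8 = 11*4 - 23 = 21, d_8 = (705 - 21^2)/11 = 264/11 = 24, a_8 = floor((26 + 21)/24) = 1.
  m_9 = 24*1 - 21 = 3, d_9 = (705 - 3^2)/24 = 696/24 = 29, a_9 = floor((26 + 3)/29) = 1.
  m_10 = 29*1 - 3 = 26, d_10 = (705 - 26^2)/29 = 29/29 = 1, a_10 = floor((26 + 26)/1) = 52.
  m_11 = 1*52 - 26 = 26, d_11 = (705 - 26^2)/1 = 29/1 = 29: (m_11, d_11) = (m_1, d_1) = (26, 29), so from here the quotients repeat a_1, ..., a_10; the period length is 10.
Hence the expansion of sqrt(705) is a_0 = 26 followed by the repeating block 1, 1, 4, 3, 10, 3, 4, 1, 1, 52 (period 10).

[26; (1, 1, 4, 3, 10, 3, 4, 1, 1, 52)]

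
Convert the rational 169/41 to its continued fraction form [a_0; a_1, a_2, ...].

Run the Euclidean algorithm on 169 and 41; the successive quotients are the partial quotients a_0, a_1, ... (each step inverts the fractional part left over by the previous one):
  169 = 4*41 + 5, so a_0 = 4.
  41 = 8*5 + 1, so a_1 = 8.
  5 = 5*1 + 0, so a_2 = 5.
The remainder reaches 0 after 3 divisions, so the expansion has 3 partial quotients, read off in order.

[4; 8, 5]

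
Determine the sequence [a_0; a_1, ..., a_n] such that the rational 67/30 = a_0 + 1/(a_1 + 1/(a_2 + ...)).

Run the Euclidean algorithm on 67 and 30; the successive quotients are the partial quotients a_0, a_1, ... (each step inverts the fractional part left over by the previous one):
  67 = 2*30 + 7, so a_0 = 2.
  30 = 4*7 + 2, so a_1 = 4.
  7 = 3*2 + 1, so a_2 = 3.
  2 = 2*1 + 0, so a_3 = 2.
The remainder reaches 0 after 4 divisions, so the expansion has 4 partial quotients, read off in order.

[2; 4, 3, 2]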